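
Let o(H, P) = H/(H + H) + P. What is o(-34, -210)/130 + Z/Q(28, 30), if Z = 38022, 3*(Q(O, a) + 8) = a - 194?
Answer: -7433983/12220 ≈ -608.35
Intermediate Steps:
Q(O, a) = -218/3 + a/3 (Q(O, a) = -8 + (a - 194)/3 = -8 + (-194 + a)/3 = -8 + (-194/3 + a/3) = -218/3 + a/3)
o(H, P) = ½ + P (o(H, P) = H/((2*H)) + P = (1/(2*H))*H + P = ½ + P)
o(-34, -210)/130 + Z/Q(28, 30) = (½ - 210)/130 + 38022/(-218/3 + (⅓)*30) = -419/2*1/130 + 38022/(-218/3 + 10) = -419/260 + 38022/(-188/3) = -419/260 + 38022*(-3/188) = -419/260 - 57033/94 = -7433983/12220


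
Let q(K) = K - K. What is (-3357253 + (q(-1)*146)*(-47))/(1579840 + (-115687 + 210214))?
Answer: -3357253/1674367 ≈ -2.0051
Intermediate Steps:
q(K) = 0
(-3357253 + (q(-1)*146)*(-47))/(1579840 + (-115687 + 210214)) = (-3357253 + (0*146)*(-47))/(1579840 + (-115687 + 210214)) = (-3357253 + 0*(-47))/(1579840 + 94527) = (-3357253 + 0)/1674367 = -3357253*1/1674367 = -3357253/1674367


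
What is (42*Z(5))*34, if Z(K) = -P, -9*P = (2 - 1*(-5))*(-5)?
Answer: -16660/3 ≈ -5553.3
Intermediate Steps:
P = 35/9 (P = -(2 - 1*(-5))*(-5)/9 = -(2 + 5)*(-5)/9 = -7*(-5)/9 = -1/9*(-35) = 35/9 ≈ 3.8889)
Z(K) = -35/9 (Z(K) = -1*35/9 = -35/9)
(42*Z(5))*34 = (42*(-35/9))*34 = -490/3*34 = -16660/3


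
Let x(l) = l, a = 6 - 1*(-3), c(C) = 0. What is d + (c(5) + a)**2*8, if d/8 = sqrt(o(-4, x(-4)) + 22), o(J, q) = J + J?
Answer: 648 + 8*sqrt(14) ≈ 677.93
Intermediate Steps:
a = 9 (a = 6 + 3 = 9)
o(J, q) = 2*J
d = 8*sqrt(14) (d = 8*sqrt(2*(-4) + 22) = 8*sqrt(-8 + 22) = 8*sqrt(14) ≈ 29.933)
d + (c(5) + a)**2*8 = 8*sqrt(14) + (0 + 9)**2*8 = 8*sqrt(14) + 9**2*8 = 8*sqrt(14) + 81*8 = 8*sqrt(14) + 648 = 648 + 8*sqrt(14)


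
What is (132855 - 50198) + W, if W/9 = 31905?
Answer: 369802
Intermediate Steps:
W = 287145 (W = 9*31905 = 287145)
(132855 - 50198) + W = (132855 - 50198) + 287145 = 82657 + 287145 = 369802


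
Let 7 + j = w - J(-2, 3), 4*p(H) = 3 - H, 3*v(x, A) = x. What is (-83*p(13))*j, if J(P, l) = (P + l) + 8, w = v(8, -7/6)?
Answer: -8300/3 ≈ -2766.7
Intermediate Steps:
v(x, A) = x/3
w = 8/3 (w = (1/3)*8 = 8/3 ≈ 2.6667)
p(H) = 3/4 - H/4 (p(H) = (3 - H)/4 = 3/4 - H/4)
J(P, l) = 8 + P + l
j = -40/3 (j = -7 + (8/3 - (8 - 2 + 3)) = -7 + (8/3 - 1*9) = -7 + (8/3 - 9) = -7 - 19/3 = -40/3 ≈ -13.333)
(-83*p(13))*j = -83*(3/4 - 1/4*13)*(-40/3) = -83*(3/4 - 13/4)*(-40/3) = -83*(-5/2)*(-40/3) = (415/2)*(-40/3) = -8300/3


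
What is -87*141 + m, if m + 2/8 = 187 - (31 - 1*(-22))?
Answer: -48533/4 ≈ -12133.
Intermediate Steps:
m = 535/4 (m = -¼ + (187 - (31 - 1*(-22))) = -¼ + (187 - (31 + 22)) = -¼ + (187 - 1*53) = -¼ + (187 - 53) = -¼ + 134 = 535/4 ≈ 133.75)
-87*141 + m = -87*141 + 535/4 = -12267 + 535/4 = -48533/4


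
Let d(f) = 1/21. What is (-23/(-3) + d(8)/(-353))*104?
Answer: 1970176/2471 ≈ 797.32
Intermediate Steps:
d(f) = 1/21
(-23/(-3) + d(8)/(-353))*104 = (-23/(-3) + (1/21)/(-353))*104 = (-23*(-1/3) + (1/21)*(-1/353))*104 = (23/3 - 1/7413)*104 = (18944/2471)*104 = 1970176/2471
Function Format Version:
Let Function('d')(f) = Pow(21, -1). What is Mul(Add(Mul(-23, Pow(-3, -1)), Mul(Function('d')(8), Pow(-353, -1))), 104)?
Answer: Rational(1970176, 2471) ≈ 797.32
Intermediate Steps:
Function('d')(f) = Rational(1, 21)
Mul(Add(Mul(-23, Pow(-3, -1)), Mul(Function('d')(8), Pow(-353, -1))), 104) = Mul(Add(Mul(-23, Pow(-3, -1)), Mul(Rational(1, 21), Pow(-353, -1))), 104) = Mul(Add(Mul(-23, Rational(-1, 3)), Mul(Rational(1, 21), Rational(-1, 353))), 104) = Mul(Add(Rational(23, 3), Rational(-1, 7413)), 104) = Mul(Rational(18944, 2471), 104) = Rational(1970176, 2471)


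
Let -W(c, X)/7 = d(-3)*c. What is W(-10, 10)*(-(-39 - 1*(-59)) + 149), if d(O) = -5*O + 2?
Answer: 153510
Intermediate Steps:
d(O) = 2 - 5*O
W(c, X) = -119*c (W(c, X) = -7*(2 - 5*(-3))*c = -7*(2 + 15)*c = -119*c)
W(-10, 10)*(-(-39 - 1*(-59)) + 149) = (-119*(-10))*(-(-39 - 1*(-59)) + 149) = 1190*(-(-39 + 59) + 149) = 1190*(-1*20 + 149) = 1190*(-20 + 149) = 1190*129 = 153510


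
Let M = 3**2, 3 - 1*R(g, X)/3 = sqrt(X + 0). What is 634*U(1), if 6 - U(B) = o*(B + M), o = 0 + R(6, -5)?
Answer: -53256 + 19020*I*sqrt(5) ≈ -53256.0 + 42530.0*I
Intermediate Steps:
R(g, X) = 9 - 3*sqrt(X) (R(g, X) = 9 - 3*sqrt(X + 0) = 9 - 3*sqrt(X))
o = 9 - 3*I*sqrt(5) (o = 0 + (9 - 3*I*sqrt(5)) = 9 - 3*I*sqrt(5) ≈ 9.0 - 6.7082*I)
M = 9
U(B) = 6 - (9 + B)*(9 - 3*I*sqrt(5)) (U(B) = 6 - (9 - 3*I*sqrt(5))*(B + 9) = 6 - (9 - 3*I*sqrt(5))*(9 + B) = 6 - (9 + B)*(9 - 3*I*sqrt(5)))
634*U(1) = 634*(-75 - 3*1*(3 - I*sqrt(5)) + 27*I*sqrt(5)) = 634*(-75 + (-9 + 3*I*sqrt(5)) + 27*I*sqrt(5)) = 634*(-84 + 30*I*sqrt(5)) = -53256 + 19020*I*sqrt(5)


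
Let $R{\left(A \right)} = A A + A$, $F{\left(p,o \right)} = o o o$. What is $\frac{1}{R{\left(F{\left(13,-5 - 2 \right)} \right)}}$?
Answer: $\frac{1}{117306} \approx 8.5247 \cdot 10^{-6}$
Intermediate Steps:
$F{\left(p,o \right)} = o^{3}$ ($F{\left(p,o \right)} = o^{2} o = o^{3}$)
$R{\left(A \right)} = A + A^{2}$ ($R{\left(A \right)} = A^{2} + A = A + A^{2}$)
$\frac{1}{R{\left(F{\left(13,-5 - 2 \right)} \right)}} = \frac{1}{\left(-5 - 2\right)^{3} \left(1 + \left(-5 - 2\right)^{3}\right)} = \frac{1}{\left(-7\right)^{3} \left(1 + \left(-7\right)^{3}\right)} = \frac{1}{\left(-343\right) \left(1 - 343\right)} = \frac{1}{\left(-343\right) \left(-342\right)} = \frac{1}{117306}$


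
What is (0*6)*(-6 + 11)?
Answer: 0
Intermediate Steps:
(0*6)*(-6 + 11) = 0*5 = 0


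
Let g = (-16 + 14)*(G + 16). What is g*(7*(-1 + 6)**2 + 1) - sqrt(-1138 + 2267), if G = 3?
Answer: -6688 - sqrt(1129) ≈ -6721.6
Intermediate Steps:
g = -38 (g = (-16 + 14)*(3 + 16) = -2*19 = -38)
g*(7*(-1 + 6)**2 + 1) - sqrt(-1138 + 2267) = -38*(7*(-1 + 6)**2 + 1) - sqrt(-1138 + 2267) = -38*(7*5**2 + 1) - sqrt(1129) = -38*(7*25 + 1) - sqrt(1129) = -38*(175 + 1) - sqrt(1129) = -38*176 - sqrt(1129) = -6688 - sqrt(1129)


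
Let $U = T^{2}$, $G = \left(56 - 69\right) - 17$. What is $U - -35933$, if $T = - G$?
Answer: $36833$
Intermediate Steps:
$G = -30$ ($G = -13 - 17 = -30$)
$T = 30$ ($T = \left(-1\right) \left(-30\right) = 30$)
$U = 900$ ($U = 30^{2} = 900$)
$U - -35933 = 900 - -35933 = 900 + 35933 = 36833$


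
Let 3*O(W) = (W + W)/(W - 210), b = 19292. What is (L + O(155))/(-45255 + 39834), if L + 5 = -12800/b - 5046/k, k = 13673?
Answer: 1565133877/1072461567177 ≈ 0.0014594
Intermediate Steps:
L = -397814853/65944879 (L = -5 + (-12800/19292 - 5046/13673) = -5 + (-12800*1/19292 - 5046*1/13673) = -5 + (-3200/4823 - 5046/13673) = -5 - 68090458/65944879 = -397814853/65944879 ≈ -6.0325)
O(W) = 2*W/(3*(-210 + W)) (O(W) = ((W + W)/(W - 210))/3 = ((2*W)/(-210 + W))/3 = (2*W/(-210 + W))/3 = 2*W/(3*(-210 + W)))
(L + O(155))/(-45255 + 39834) = (-397814853/65944879 + (⅔)*155/(-210 + 155))/(-45255 + 39834) = (-397814853/65944879 + (⅔)*155/(-55))/(-5421) = (-397814853/65944879 + (⅔)*155*(-1/55))*(-1/5421) = (-397814853/65944879 - 62/33)*(-1/5421) = -1565133877/197834637*(-1/5421) = 1565133877/1072461567177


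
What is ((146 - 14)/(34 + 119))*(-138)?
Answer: -2024/17 ≈ -119.06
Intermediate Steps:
((146 - 14)/(34 + 119))*(-138) = (132/153)*(-138) = (132*(1/153))*(-138) = (44/51)*(-138) = -2024/17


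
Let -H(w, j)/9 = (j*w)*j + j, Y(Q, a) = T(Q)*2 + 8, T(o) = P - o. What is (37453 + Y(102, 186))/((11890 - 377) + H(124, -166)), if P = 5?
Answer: -37267/30739489 ≈ -0.0012123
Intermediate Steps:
T(o) = 5 - o
Y(Q, a) = 18 - 2*Q (Y(Q, a) = (5 - Q)*2 + 8 = (10 - 2*Q) + 8 = 18 - 2*Q)
H(w, j) = -9*j - 9*w*j² (H(w, j) = -9*((j*w)*j + j) = -9*(w*j² + j) = -9*(j + w*j²) = -9*j - 9*w*j²)
(37453 + Y(102, 186))/((11890 - 377) + H(124, -166)) = (37453 + (18 - 2*102))/((11890 - 377) - 9*(-166)*(1 - 166*124)) = (37453 + (18 - 204))/(11513 - 9*(-166)*(1 - 20584)) = (37453 - 186)/(11513 - 9*(-166)*(-20583)) = 37267/(11513 - 30751002) = 37267/(-30739489) = 37267*(-1/30739489) = -37267/30739489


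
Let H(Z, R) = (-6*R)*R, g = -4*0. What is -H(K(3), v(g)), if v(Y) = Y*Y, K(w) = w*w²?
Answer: 0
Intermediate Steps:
K(w) = w³
g = 0
v(Y) = Y²
H(Z, R) = -6*R²
-H(K(3), v(g)) = -(-6)*(0²)² = -(-6)*0² = -(-6)*0 = -1*0 = 0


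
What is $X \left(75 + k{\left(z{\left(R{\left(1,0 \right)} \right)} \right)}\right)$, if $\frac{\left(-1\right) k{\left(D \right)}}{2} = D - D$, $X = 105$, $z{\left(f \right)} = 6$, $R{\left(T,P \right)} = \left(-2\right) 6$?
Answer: $7875$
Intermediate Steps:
$R{\left(T,P \right)} = -12$
$k{\left(D \right)} = 0$ ($k{\left(D \right)} = - 2 \left(D - D\right) = \left(-2\right) 0 = 0$)
$X \left(75 + k{\left(z{\left(R{\left(1,0 \right)} \right)} \right)}\right) = 105 \left(75 + 0\right) = 105 \cdot 75 = 7875$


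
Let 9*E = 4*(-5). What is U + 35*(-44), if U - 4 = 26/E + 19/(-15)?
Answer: -46469/30 ≈ -1549.0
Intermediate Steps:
E = -20/9 (E = (4*(-5))/9 = (⅑)*(-20) = -20/9 ≈ -2.2222)
U = -269/30 (U = 4 + (26/(-20/9) + 19/(-15)) = 4 + (26*(-9/20) + 19*(-1/15)) = 4 + (-117/10 - 19/15) = 4 - 389/30 = -269/30 ≈ -8.9667)
U + 35*(-44) = -269/30 + 35*(-44) = -269/30 - 1540 = -46469/30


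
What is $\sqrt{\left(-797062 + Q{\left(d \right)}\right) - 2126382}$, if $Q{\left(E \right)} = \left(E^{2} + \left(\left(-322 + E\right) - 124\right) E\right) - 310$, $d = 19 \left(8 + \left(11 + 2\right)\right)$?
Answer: $i \sqrt{2783306} \approx 1668.3 i$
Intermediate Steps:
$d = 399$ ($d = 19 \left(8 + 13\right) = 19 \cdot 21 = 399$)
$Q{\left(E \right)} = -310 + E^{2} + E \left(-446 + E\right)$ ($Q{\left(E \right)} = \left(E^{2} + \left(-446 + E\right) E\right) - 310 = \left(E^{2} + E \left(-446 + E\right)\right) - 310 = -310 + E^{2} + E \left(-446 + E\right)$)
$\sqrt{\left(-797062 + Q{\left(d \right)}\right) - 2126382} = \sqrt{\left(-797062 - \left(178264 - 318402\right)\right) - 2126382} = \sqrt{\left(-797062 - -140138\right) - 2126382} = \sqrt{\left(-797062 + 140138\right) - 2126382} = \sqrt{-656924 - 2126382} = \sqrt{-2783306} = i \sqrt{2783306}$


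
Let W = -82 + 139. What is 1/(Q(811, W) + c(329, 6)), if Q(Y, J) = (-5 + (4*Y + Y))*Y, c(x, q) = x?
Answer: 1/3284879 ≈ 3.0443e-7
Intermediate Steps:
W = 57
Q(Y, J) = Y*(-5 + 5*Y) (Q(Y, J) = (-5 + 5*Y)*Y = Y*(-5 + 5*Y))
1/(Q(811, W) + c(329, 6)) = 1/(5*811*(-1 + 811) + 329) = 1/(5*811*810 + 329) = 1/(3284550 + 329) = 1/3284879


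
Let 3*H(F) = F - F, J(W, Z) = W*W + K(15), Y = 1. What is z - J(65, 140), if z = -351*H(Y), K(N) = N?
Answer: -4240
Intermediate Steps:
J(W, Z) = 15 + W**2 (J(W, Z) = W*W + 15 = W**2 + 15 = 15 + W**2)
H(F) = 0 (H(F) = (F - F)/3 = (1/3)*0 = 0)
z = 0 (z = -351*0 = 0)
z - J(65, 140) = 0 - (15 + 65**2) = 0 - (15 + 4225) = 0 - 1*4240 = 0 - 4240 = -4240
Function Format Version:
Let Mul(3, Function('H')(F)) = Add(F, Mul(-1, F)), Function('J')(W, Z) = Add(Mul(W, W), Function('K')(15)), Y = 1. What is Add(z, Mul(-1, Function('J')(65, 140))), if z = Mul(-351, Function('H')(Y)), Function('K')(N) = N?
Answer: -4240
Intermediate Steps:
Function('J')(W, Z) = Add(15, Pow(W, 2)) (Function('J')(W, Z) = Add(Mul(W, W), 15) = Add(Pow(W, 2), 15) = Add(15, Pow(W, 2)))
Function('H')(F) = 0 (Function('H')(F) = Mul(Rational(1, 3), Add(F, Mul(-1, F))) = Mul(Rational(1, 3), 0) = 0)
z = 0 (z = Mul(-351, 0) = 0)
Add(z, Mul(-1, Function('J')(65, 140))) = Add(0, Mul(-1, Add(15, Pow(65, 2)))) = Add(0, Mul(-1, Add(15, 4225))) = Add(0, Mul(-1, 4240)) = Add(0, -4240) = -4240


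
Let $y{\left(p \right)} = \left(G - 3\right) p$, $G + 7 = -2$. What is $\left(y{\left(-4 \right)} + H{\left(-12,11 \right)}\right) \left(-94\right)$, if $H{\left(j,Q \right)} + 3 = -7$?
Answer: $-3572$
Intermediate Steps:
$G = -9$ ($G = -7 - 2 = -9$)
$H{\left(j,Q \right)} = -10$ ($H{\left(j,Q \right)} = -3 - 7 = -10$)
$y{\left(p \right)} = - 12 p$ ($y{\left(p \right)} = \left(-9 - 3\right) p = - 12 p$)
$\left(y{\left(-4 \right)} + H{\left(-12,11 \right)}\right) \left(-94\right) = \left(\left(-12\right) \left(-4\right) - 10\right) \left(-94\right) = \left(48 - 10\right) \left(-94\right) = 38 \left(-94\right) = -3572$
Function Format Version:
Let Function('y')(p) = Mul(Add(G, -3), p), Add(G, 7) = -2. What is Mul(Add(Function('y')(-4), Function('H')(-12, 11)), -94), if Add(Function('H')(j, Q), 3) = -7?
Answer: -3572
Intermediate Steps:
G = -9 (G = Add(-7, -2) = -9)
Function('H')(j, Q) = -10 (Function('H')(j, Q) = Add(-3, -7) = -10)
Function('y')(p) = Mul(-12, p) (Function('y')(p) = Mul(Add(-9, -3), p) = Mul(-12, p))
Mul(Add(Function('y')(-4), Function('H')(-12, 11)), -94) = Mul(Add(Mul(-12, -4), -10), -94) = Mul(Add(48, -10), -94) = Mul(38, -94) = -3572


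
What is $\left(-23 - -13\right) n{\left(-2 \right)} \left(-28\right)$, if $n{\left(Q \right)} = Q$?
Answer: $-560$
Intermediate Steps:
$\left(-23 - -13\right) n{\left(-2 \right)} \left(-28\right) = \left(-23 - -13\right) \left(-2\right) \left(-28\right) = \left(-23 + 13\right) \left(-2\right) \left(-28\right) = \left(-10\right) \left(-2\right) \left(-28\right) = 20 \left(-28\right) = -560$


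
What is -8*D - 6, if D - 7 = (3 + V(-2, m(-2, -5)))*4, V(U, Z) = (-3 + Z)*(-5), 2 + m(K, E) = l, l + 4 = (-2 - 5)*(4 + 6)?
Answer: -12798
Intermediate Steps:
l = -74 (l = -4 + (-2 - 5)*(4 + 6) = -4 - 7*10 = -4 - 70 = -74)
m(K, E) = -76 (m(K, E) = -2 - 74 = -76)
V(U, Z) = 15 - 5*Z
D = 1599 (D = 7 + (3 + (15 - 5*(-76)))*4 = 7 + (3 + (15 + 380))*4 = 7 + (3 + 395)*4 = 7 + 398*4 = 7 + 1592 = 1599)
-8*D - 6 = -8*1599 - 6 = -12792 - 6 = -12798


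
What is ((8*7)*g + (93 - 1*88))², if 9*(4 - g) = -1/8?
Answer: 4276624/81 ≈ 52798.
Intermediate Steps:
g = 289/72 (g = 4 - (-1)/(9*8) = 4 - ⅑*(-⅛) = 4 + 1/72 = 289/72 ≈ 4.0139)
((8*7)*g + (93 - 1*88))² = ((8*7)*(289/72) + (93 - 1*88))² = (56*(289/72) + (93 - 88))² = (2023/9 + 5)² = (2068/9)² = 4276624/81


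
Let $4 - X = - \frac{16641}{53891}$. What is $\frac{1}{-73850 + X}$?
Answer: $- \frac{53891}{3979618145} \approx -1.3542 \cdot 10^{-5}$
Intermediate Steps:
$X = \frac{232205}{53891}$ ($X = 4 - - \frac{16641}{53891} = 4 + \frac{16641}{53891} = \frac{232205}{53891} \approx 4.3088$)
$\frac{1}{-73850 + X} = \frac{1}{-73850 + \frac{232205}{53891}} = \frac{1}{- \frac{3979618145}{53891}} = - \frac{53891}{3979618145}$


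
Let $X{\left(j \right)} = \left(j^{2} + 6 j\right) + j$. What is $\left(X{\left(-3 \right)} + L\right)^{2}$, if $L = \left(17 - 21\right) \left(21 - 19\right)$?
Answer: $400$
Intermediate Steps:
$X{\left(j \right)} = j^{2} + 7 j$
$L = -8$ ($L = \left(-4\right) 2 = -8$)
$\left(X{\left(-3 \right)} + L\right)^{2} = \left(- 3 \left(7 - 3\right) - 8\right)^{2} = \left(\left(-3\right) 4 - 8\right)^{2} = \left(-12 - 8\right)^{2} = \left(-20\right)^{2} = 400$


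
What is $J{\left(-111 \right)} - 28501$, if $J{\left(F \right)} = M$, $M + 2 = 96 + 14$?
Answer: $-28393$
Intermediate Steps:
$M = 108$ ($M = -2 + \left(96 + 14\right) = -2 + 110 = 108$)
$J{\left(F \right)} = 108$
$J{\left(-111 \right)} - 28501 = 108 - 28501 = -28393$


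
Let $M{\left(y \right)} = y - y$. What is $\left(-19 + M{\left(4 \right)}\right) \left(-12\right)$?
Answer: $228$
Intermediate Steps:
$M{\left(y \right)} = 0$
$\left(-19 + M{\left(4 \right)}\right) \left(-12\right) = \left(-19 + 0\right) \left(-12\right) = \left(-19\right) \left(-12\right) = 228$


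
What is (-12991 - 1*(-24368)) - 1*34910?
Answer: -23533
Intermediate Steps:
(-12991 - 1*(-24368)) - 1*34910 = (-12991 + 24368) - 34910 = 11377 - 34910 = -23533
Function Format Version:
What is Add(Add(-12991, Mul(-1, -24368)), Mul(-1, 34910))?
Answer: -23533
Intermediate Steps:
Add(Add(-12991, Mul(-1, -24368)), Mul(-1, 34910)) = Add(Add(-12991, 24368), -34910) = Add(11377, -34910) = -23533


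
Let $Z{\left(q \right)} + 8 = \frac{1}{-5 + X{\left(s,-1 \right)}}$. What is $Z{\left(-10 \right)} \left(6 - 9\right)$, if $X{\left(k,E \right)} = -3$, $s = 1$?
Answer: $\frac{195}{8} \approx 24.375$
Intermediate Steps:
$Z{\left(q \right)} = - \frac{65}{8}$ ($Z{\left(q \right)} = -8 + \frac{1}{-5 - 3} = -8 + \frac{1}{-8} = -8 - \frac{1}{8} = - \frac{65}{8}$)
$Z{\left(-10 \right)} \left(6 - 9\right) = - \frac{65 \left(6 - 9\right)}{8} = \left(- \frac{65}{8}\right) \left(-3\right) = \frac{195}{8}$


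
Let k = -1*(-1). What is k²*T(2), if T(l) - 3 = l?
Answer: 5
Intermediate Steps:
T(l) = 3 + l
k = 1
k²*T(2) = 1²*(3 + 2) = 1*5 = 5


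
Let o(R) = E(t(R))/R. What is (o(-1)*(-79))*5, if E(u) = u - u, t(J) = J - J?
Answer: 0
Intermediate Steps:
t(J) = 0
E(u) = 0
o(R) = 0 (o(R) = 0/R = 0)
(o(-1)*(-79))*5 = (0*(-79))*5 = 0*5 = 0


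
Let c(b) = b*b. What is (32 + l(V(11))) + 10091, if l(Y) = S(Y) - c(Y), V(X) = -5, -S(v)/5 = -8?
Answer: 10138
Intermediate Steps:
S(v) = 40 (S(v) = -5*(-8) = 40)
c(b) = b²
l(Y) = 40 - Y²
(32 + l(V(11))) + 10091 = (32 + (40 - 1*(-5)²)) + 10091 = (32 + (40 - 1*25)) + 10091 = (32 + (40 - 25)) + 10091 = (32 + 15) + 10091 = 47 + 10091 = 10138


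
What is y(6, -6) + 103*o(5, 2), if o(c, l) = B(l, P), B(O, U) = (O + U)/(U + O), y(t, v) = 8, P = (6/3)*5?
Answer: 111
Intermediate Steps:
P = 10 (P = (6*(⅓))*5 = 2*5 = 10)
B(O, U) = 1 (B(O, U) = (O + U)/(O + U) = 1)
o(c, l) = 1
y(6, -6) + 103*o(5, 2) = 8 + 103*1 = 8 + 103 = 111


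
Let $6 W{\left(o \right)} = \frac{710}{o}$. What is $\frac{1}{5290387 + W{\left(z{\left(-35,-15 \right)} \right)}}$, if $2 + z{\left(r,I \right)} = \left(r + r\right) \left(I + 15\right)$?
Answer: $\frac{6}{31741967} \approx 1.8902 \cdot 10^{-7}$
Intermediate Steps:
$z{\left(r,I \right)} = -2 + 2 r \left(15 + I\right)$ ($z{\left(r,I \right)} = -2 + \left(r + r\right) \left(I + 15\right) = -2 + 2 r \left(15 + I\right)$)
$W{\left(o \right)} = \frac{355}{3 o}$ ($W{\left(o \right)} = \frac{710 \frac{1}{o}}{6} = \frac{355}{3 o}$)
$\frac{1}{5290387 + W{\left(z{\left(-35,-15 \right)} \right)}} = \frac{1}{5290387 + \frac{355}{3 \left(-2 + 30 \left(-35\right) + 2 \left(-15\right) \left(-35\right)\right)}} = \frac{1}{5290387 + \frac{355}{3 \left(-2 - 1050 + 1050\right)}} = \frac{1}{5290387 + \frac{355}{3 \left(-2\right)}} = \frac{1}{5290387 + \frac{355}{3} \left(- \frac{1}{2}\right)} = \frac{1}{5290387 - \frac{355}{6}} = \frac{1}{\frac{31741967}{6}} = \frac{6}{31741967}$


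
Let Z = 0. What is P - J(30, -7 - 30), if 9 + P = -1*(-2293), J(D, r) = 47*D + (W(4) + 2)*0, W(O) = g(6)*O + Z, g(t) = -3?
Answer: 874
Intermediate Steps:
W(O) = -3*O (W(O) = -3*O + 0 = -3*O)
J(D, r) = 47*D (J(D, r) = 47*D + (-3*4 + 2)*0 = 47*D + (-12 + 2)*0 = 47*D - 10*0 = 47*D + 0 = 47*D)
P = 2284 (P = -9 - 1*(-2293) = -9 + 2293 = 2284)
P - J(30, -7 - 30) = 2284 - 47*30 = 2284 - 1*1410 = 2284 - 1410 = 874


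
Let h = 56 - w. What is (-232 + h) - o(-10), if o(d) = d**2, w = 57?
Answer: -333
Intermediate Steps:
h = -1 (h = 56 - 1*57 = 56 - 57 = -1)
(-232 + h) - o(-10) = (-232 - 1) - 1*(-10)**2 = -233 - 1*100 = -233 - 100 = -333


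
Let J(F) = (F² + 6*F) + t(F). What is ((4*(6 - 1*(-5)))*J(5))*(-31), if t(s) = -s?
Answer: -68200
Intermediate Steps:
J(F) = F² + 5*F (J(F) = (F² + 6*F) - F = F² + 5*F)
((4*(6 - 1*(-5)))*J(5))*(-31) = ((4*(6 - 1*(-5)))*(5*(5 + 5)))*(-31) = ((4*(6 + 5))*(5*10))*(-31) = ((4*11)*50)*(-31) = (44*50)*(-31) = 2200*(-31) = -68200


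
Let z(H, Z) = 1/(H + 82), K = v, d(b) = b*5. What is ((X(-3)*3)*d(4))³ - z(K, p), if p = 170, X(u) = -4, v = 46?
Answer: -1769472001/128 ≈ -1.3824e+7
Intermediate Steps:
d(b) = 5*b
K = 46
z(H, Z) = 1/(82 + H)
((X(-3)*3)*d(4))³ - z(K, p) = ((-4*3)*(5*4))³ - 1/(82 + 46) = (-12*20)³ - 1/128 = (-240)³ - 1*1/128 = -13824000 - 1/128 = -1769472001/128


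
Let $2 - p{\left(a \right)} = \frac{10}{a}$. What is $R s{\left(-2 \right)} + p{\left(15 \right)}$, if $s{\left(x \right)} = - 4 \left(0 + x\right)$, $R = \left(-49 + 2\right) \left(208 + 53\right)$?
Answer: $- \frac{294404}{3} \approx -98135.0$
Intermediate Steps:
$p{\left(a \right)} = 2 - \frac{10}{a}$
$R = -12267$ ($R = \left(-47\right) 261 = -12267$)
$s{\left(x \right)} = - 4 x$
$R s{\left(-2 \right)} + p{\left(15 \right)} = - 12267 \left(\left(-4\right) \left(-2\right)\right) + \left(2 - \frac{10}{15}\right) = \left(-12267\right) 8 + \left(2 - \frac{2}{3}\right) = -98136 + \left(2 - \frac{2}{3}\right) = -98136 + \frac{4}{3} = - \frac{294404}{3}$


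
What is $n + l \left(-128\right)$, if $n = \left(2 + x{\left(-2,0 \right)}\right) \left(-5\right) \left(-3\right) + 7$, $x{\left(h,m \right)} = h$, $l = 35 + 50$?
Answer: $-10873$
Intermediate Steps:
$l = 85$
$n = 7$ ($n = \left(2 - 2\right) \left(-5\right) \left(-3\right) + 7 = 0 \left(-5\right) \left(-3\right) + 7 = 0 \left(-3\right) + 7 = 0 + 7 = 7$)
$n + l \left(-128\right) = 7 + 85 \left(-128\right) = 7 - 10880 = -10873$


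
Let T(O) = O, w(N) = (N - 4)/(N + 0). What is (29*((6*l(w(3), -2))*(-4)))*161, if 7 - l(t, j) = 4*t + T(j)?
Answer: -1157912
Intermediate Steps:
w(N) = (-4 + N)/N
l(t, j) = 7 - j - 4*t (l(t, j) = 7 - (4*t + j) = 7 - (j + 4*t) = 7 + (-j - 4*t) = 7 - j - 4*t)
(29*((6*l(w(3), -2))*(-4)))*161 = (29*((6*(7 - 1*(-2) - 4*(-4 + 3)/3))*(-4)))*161 = (29*((6*(7 + 2 - 4*(-1)/3))*(-4)))*161 = (29*((6*(7 + 2 - 4*(-1/3)))*(-4)))*161 = (29*((6*(7 + 2 + 4/3))*(-4)))*161 = (29*((6*(31/3))*(-4)))*161 = (29*(62*(-4)))*161 = (29*(-248))*161 = -7192*161 = -1157912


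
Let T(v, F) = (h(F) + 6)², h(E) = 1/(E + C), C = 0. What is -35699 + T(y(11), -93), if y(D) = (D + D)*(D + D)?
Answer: -308450402/8649 ≈ -35663.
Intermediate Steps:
y(D) = 4*D² (y(D) = (2*D)*(2*D) = 4*D²)
h(E) = 1/E (h(E) = 1/(E + 0) = 1/E)
T(v, F) = (6 + 1/F)² (T(v, F) = (1/F + 6)² = (6 + 1/F)²)
-35699 + T(y(11), -93) = -35699 + (1 + 6*(-93))²/(-93)² = -35699 + (1 - 558)²/8649 = -35699 + (1/8649)*(-557)² = -35699 + (1/8649)*310249 = -35699 + 310249/8649 = -308450402/8649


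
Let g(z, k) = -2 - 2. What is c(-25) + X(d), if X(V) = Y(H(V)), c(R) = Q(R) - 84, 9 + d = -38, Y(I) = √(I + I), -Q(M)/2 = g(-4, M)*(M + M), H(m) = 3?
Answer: -484 + √6 ≈ -481.55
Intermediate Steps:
g(z, k) = -4
Q(M) = 16*M (Q(M) = -(-8)*(M + M) = -(-8)*2*M = -(-16)*M = 16*M)
Y(I) = √2*√I (Y(I) = √(2*I) = √2*√I)
d = -47 (d = -9 - 38 = -47)
c(R) = -84 + 16*R (c(R) = 16*R - 84 = -84 + 16*R)
X(V) = √6 (X(V) = √2*√3 = √6)
c(-25) + X(d) = (-84 + 16*(-25)) + √6 = (-84 - 400) + √6 = -484 + √6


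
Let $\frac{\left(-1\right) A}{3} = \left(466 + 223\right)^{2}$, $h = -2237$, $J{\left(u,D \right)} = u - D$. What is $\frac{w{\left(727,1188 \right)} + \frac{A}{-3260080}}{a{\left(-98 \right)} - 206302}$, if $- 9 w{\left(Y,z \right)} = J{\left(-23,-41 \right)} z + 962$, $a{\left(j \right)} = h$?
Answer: $\frac{72836930213}{6118684408080} \approx 0.011904$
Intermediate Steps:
$a{\left(j \right)} = -2237$
$w{\left(Y,z \right)} = - \frac{962}{9} - 2 z$ ($w{\left(Y,z \right)} = - \frac{\left(-23 - -41\right) z + 962}{9} = - \frac{\left(-23 + 41\right) z + 962}{9} = - \frac{18 z + 962}{9} = - \frac{962 + 18 z}{9} = - \frac{962}{9} - 2 z$)
$A = -1424163$ ($A = - 3 \left(466 + 223\right)^{2} = - 3 \cdot 689^{2} = \left(-3\right) 474721 = -1424163$)
$\frac{w{\left(727,1188 \right)} + \frac{A}{-3260080}}{a{\left(-98 \right)} - 206302} = \frac{\left(- \frac{962}{9} - 2376\right) - \frac{1424163}{-3260080}}{-2237 - 206302} = \frac{\left(- \frac{962}{9} - 2376\right) - - \frac{1424163}{3260080}}{-208539} = \left(- \frac{22346}{9} + \frac{1424163}{3260080}\right) \left(- \frac{1}{208539}\right) = \left(- \frac{72836930213}{29340720}\right) \left(- \frac{1}{208539}\right) = \frac{72836930213}{6118684408080}$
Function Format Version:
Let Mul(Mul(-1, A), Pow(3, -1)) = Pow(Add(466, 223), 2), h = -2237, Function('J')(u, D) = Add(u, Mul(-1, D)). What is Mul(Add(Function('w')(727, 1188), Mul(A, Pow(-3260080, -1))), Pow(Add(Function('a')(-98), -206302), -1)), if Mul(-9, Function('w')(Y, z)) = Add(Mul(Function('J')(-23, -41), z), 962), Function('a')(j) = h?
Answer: Rational(72836930213, 6118684408080) ≈ 0.011904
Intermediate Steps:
Function('a')(j) = -2237
Function('w')(Y, z) = Add(Rational(-962, 9), Mul(-2, z)) (Function('w')(Y, z) = Mul(Rational(-1, 9), Add(Mul(Add(-23, Mul(-1, -41)), z), 962)) = Mul(Rational(-1, 9), Add(Mul(Add(-23, 41), z), 962)) = Mul(Rational(-1, 9), Add(Mul(18, z), 962)) = Mul(Rational(-1, 9), Add(962, Mul(18, z))) = Add(Rational(-962, 9), Mul(-2, z)))
A = -1424163 (A = Mul(-3, Pow(Add(466, 223), 2)) = Mul(-3, Pow(689, 2)) = Mul(-3, 474721) = -1424163)
Mul(Add(Function('w')(727, 1188), Mul(A, Pow(-3260080, -1))), Pow(Add(Function('a')(-98), -206302), -1)) = Mul(Add(Add(Rational(-962, 9), Mul(-2, 1188)), Mul(-1424163, Pow(-3260080, -1))), Pow(Add(-2237, -206302), -1)) = Mul(Add(Add(Rational(-962, 9), -2376), Mul(-1424163, Rational(-1, 3260080))), Pow(-208539, -1)) = Mul(Add(Rational(-22346, 9), Rational(1424163, 3260080)), Rational(-1, 208539)) = Mul(Rational(-72836930213, 29340720), Rational(-1, 208539)) = Rational(72836930213, 6118684408080)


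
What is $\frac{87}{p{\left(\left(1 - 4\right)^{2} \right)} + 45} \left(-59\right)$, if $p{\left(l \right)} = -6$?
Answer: $- \frac{1711}{13} \approx -131.62$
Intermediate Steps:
$\frac{87}{p{\left(\left(1 - 4\right)^{2} \right)} + 45} \left(-59\right) = \frac{87}{-6 + 45} \left(-59\right) = \frac{87}{39} \left(-59\right) = 87 \cdot \frac{1}{39} \left(-59\right) = \frac{29}{13} \left(-59\right) = - \frac{1711}{13}$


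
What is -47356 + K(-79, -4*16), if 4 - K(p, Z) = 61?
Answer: -47413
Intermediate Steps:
K(p, Z) = -57 (K(p, Z) = 4 - 1*61 = 4 - 61 = -57)
-47356 + K(-79, -4*16) = -47356 - 57 = -47413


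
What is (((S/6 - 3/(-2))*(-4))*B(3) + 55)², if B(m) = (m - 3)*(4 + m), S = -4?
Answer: 3025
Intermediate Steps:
B(m) = (-3 + m)*(4 + m)
(((S/6 - 3/(-2))*(-4))*B(3) + 55)² = (((-4/6 - 3/(-2))*(-4))*(-12 + 3 + 3²) + 55)² = (((-4*⅙ - 3*(-½))*(-4))*(-12 + 3 + 9) + 55)² = (((-⅔ + 3/2)*(-4))*0 + 55)² = (((⅚)*(-4))*0 + 55)² = (-10/3*0 + 55)² = (0 + 55)² = 55² = 3025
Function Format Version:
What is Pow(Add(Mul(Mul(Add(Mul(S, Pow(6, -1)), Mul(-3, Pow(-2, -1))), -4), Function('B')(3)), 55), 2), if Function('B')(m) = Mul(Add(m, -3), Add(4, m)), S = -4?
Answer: 3025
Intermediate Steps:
Function('B')(m) = Mul(Add(-3, m), Add(4, m))
Pow(Add(Mul(Mul(Add(Mul(S, Pow(6, -1)), Mul(-3, Pow(-2, -1))), -4), Function('B')(3)), 55), 2) = Pow(Add(Mul(Mul(Add(Mul(-4, Pow(6, -1)), Mul(-3, Pow(-2, -1))), -4), Add(-12, 3, Pow(3, 2))), 55), 2) = Pow(Add(Mul(Mul(Add(Mul(-4, Rational(1, 6)), Mul(-3, Rational(-1, 2))), -4), Add(-12, 3, 9)), 55), 2) = Pow(Add(Mul(Mul(Add(Rational(-2, 3), Rational(3, 2)), -4), 0), 55), 2) = Pow(Add(Mul(Mul(Rational(5, 6), -4), 0), 55), 2) = Pow(Add(Mul(Rational(-10, 3), 0), 55), 2) = Pow(Add(0, 55), 2) = Pow(55, 2) = 3025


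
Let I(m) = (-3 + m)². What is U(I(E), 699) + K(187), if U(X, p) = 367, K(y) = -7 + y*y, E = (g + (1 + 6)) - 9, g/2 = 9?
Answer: 35329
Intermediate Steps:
g = 18 (g = 2*9 = 18)
E = 16 (E = (18 + (1 + 6)) - 9 = (18 + 7) - 9 = 25 - 9 = 16)
K(y) = -7 + y²
U(I(E), 699) + K(187) = 367 + (-7 + 187²) = 367 + (-7 + 34969) = 367 + 34962 = 35329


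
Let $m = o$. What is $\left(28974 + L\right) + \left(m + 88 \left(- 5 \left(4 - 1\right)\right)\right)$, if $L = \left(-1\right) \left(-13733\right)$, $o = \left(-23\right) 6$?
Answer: $41249$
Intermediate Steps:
$o = -138$
$m = -138$
$L = 13733$
$\left(28974 + L\right) + \left(m + 88 \left(- 5 \left(4 - 1\right)\right)\right) = \left(28974 + 13733\right) + \left(-138 + 88 \left(- 5 \left(4 - 1\right)\right)\right) = 42707 + \left(-138 + 88 \left(\left(-5\right) 3\right)\right) = 42707 + \left(-138 + 88 \left(-15\right)\right) = 42707 - 1458 = 41249$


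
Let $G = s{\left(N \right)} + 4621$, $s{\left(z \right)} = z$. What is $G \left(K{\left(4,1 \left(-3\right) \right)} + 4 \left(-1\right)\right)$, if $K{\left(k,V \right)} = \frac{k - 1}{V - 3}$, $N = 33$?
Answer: $-20943$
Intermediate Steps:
$K{\left(k,V \right)} = \frac{-1 + k}{-3 + V}$
$G = 4654$ ($G = 33 + 4621 = 4654$)
$G \left(K{\left(4,1 \left(-3\right) \right)} + 4 \left(-1\right)\right) = 4654 \left(\frac{-1 + 4}{-3 + 1 \left(-3\right)} + 4 \left(-1\right)\right) = 4654 \left(\frac{1}{-3 - 3} \cdot 3 - 4\right) = 4654 \left(\frac{1}{-6} \cdot 3 - 4\right) = 4654 \left(\left(- \frac{1}{6}\right) 3 - 4\right) = 4654 \left(- \frac{1}{2} - 4\right) = 4654 \left(- \frac{9}{2}\right) = -20943$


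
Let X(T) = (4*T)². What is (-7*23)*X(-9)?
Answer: -208656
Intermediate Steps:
X(T) = 16*T²
(-7*23)*X(-9) = (-7*23)*(16*(-9)²) = -2576*81 = -161*1296 = -208656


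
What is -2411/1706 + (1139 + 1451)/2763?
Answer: -2243053/4713678 ≈ -0.47586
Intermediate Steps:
-2411/1706 + (1139 + 1451)/2763 = -2411*1/1706 + 2590*(1/2763) = -2411/1706 + 2590/2763 = -2243053/4713678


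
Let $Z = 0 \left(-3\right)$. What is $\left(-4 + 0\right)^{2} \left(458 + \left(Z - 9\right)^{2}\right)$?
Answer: $8624$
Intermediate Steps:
$Z = 0$
$\left(-4 + 0\right)^{2} \left(458 + \left(Z - 9\right)^{2}\right) = \left(-4 + 0\right)^{2} \left(458 + \left(0 - 9\right)^{2}\right) = \left(-4\right)^{2} \left(458 + \left(-9\right)^{2}\right) = 16 \left(458 + 81\right) = 16 \cdot 539 = 8624$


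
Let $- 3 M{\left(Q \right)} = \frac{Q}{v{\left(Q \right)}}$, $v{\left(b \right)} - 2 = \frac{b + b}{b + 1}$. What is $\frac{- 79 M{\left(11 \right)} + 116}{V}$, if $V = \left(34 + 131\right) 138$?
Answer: $\frac{2203}{261855} \approx 0.008413$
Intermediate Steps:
$v{\left(b \right)} = 2 + \frac{2 b}{1 + b}$ ($v{\left(b \right)} = 2 + \frac{b + b}{b + 1} = 2 + \frac{2 b}{1 + b}$)
$V = 22770$ ($V = 165 \cdot 138 = 22770$)
$M{\left(Q \right)} = - \frac{Q \left(1 + Q\right)}{6 \left(1 + 2 Q\right)}$ ($M{\left(Q \right)} = - \frac{Q \frac{1}{2 \frac{1}{1 + Q} \left(1 + 2 Q\right)}}{3} = - \frac{Q \frac{1 + Q}{2 \left(1 + 2 Q\right)}}{3} = - \frac{\frac{1}{2} Q \frac{1}{1 + 2 Q} \left(1 + Q\right)}{3} = - \frac{Q \left(1 + Q\right)}{6 \left(1 + 2 Q\right)}$)
$\frac{- 79 M{\left(11 \right)} + 116}{V} = \frac{- 79 \left(\left(-1\right) 11 \frac{1}{6 + 12 \cdot 11} \left(1 + 11\right)\right) + 116}{22770} = \left(- 79 \left(\left(-1\right) 11 \frac{1}{6 + 132} \cdot 12\right) + 116\right) \frac{1}{22770} = \left(- 79 \left(\left(-1\right) 11 \cdot \frac{1}{138} \cdot 12\right) + 116\right) \frac{1}{22770} = \left(\left(-79\right) \left(- \frac{22}{23}\right) + 116\right) \frac{1}{22770} = \left(\frac{1738}{23} + 116\right) \frac{1}{22770} = \frac{4406}{23} \cdot \frac{1}{22770} = \frac{2203}{261855}$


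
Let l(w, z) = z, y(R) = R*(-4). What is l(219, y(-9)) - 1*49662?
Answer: -49626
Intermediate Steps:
y(R) = -4*R
l(219, y(-9)) - 1*49662 = -4*(-9) - 1*49662 = 36 - 49662 = -49626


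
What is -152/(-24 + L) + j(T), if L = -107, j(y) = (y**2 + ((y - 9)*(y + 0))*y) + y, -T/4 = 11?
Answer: -13193644/131 ≈ -1.0071e+5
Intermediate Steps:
T = -44 (T = -4*11 = -44)
j(y) = y + y**2 + y**2*(-9 + y) (j(y) = (y**2 + ((-9 + y)*y)*y) + y = (y**2 + (y*(-9 + y))*y) + y = (y**2 + y**2*(-9 + y)) + y = y + y**2 + y**2*(-9 + y))
-152/(-24 + L) + j(T) = -152/(-24 - 107) - 44*(1 + (-44)**2 - 8*(-44)) = -152/(-131) - 44*(1 + 1936 + 352) = -1/131*(-152) - 44*2289 = 152/131 - 100716 = -13193644/131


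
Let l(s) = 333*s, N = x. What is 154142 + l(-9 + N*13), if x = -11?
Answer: 103526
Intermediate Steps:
N = -11
154142 + l(-9 + N*13) = 154142 + 333*(-9 - 11*13) = 154142 + 333*(-9 - 143) = 154142 + 333*(-152) = 154142 - 50616 = 103526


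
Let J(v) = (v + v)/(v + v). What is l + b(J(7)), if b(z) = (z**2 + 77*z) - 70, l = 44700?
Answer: 44708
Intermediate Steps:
J(v) = 1 (J(v) = (2*v)/((2*v)) = (2*v)*(1/(2*v)) = 1)
b(z) = -70 + z**2 + 77*z
l + b(J(7)) = 44700 + (-70 + 1**2 + 77*1) = 44700 + (-70 + 1 + 77) = 44700 + 8 = 44708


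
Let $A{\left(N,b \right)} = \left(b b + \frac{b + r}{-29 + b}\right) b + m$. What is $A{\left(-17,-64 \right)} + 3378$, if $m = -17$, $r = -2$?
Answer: $- \frac{8023681}{31} \approx -2.5883 \cdot 10^{5}$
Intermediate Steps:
$A{\left(N,b \right)} = -17 + b \left(b^{2} + \frac{-2 + b}{-29 + b}\right)$ ($A{\left(N,b \right)} = \left(b b + \frac{b - 2}{-29 + b}\right) b - 17 = \left(b^{2} + \frac{-2 + b}{-29 + b}\right) b - 17 = b \left(b^{2} + \frac{-2 + b}{-29 + b}\right) - 17 = -17 + b \left(b^{2} + \frac{-2 + b}{-29 + b}\right)$)
$A{\left(-17,-64 \right)} + 3378 = \frac{493 + \left(-64\right)^{2} + \left(-64\right)^{4} - 29 \left(-64\right)^{3} - -1216}{-29 - 64} + 3378 = \frac{493 + 4096 + 16777216 - -7602176 + 1216}{-93} + 3378 = - \frac{493 + 4096 + 16777216 + 7602176 + 1216}{93} + 3378 = \left(- \frac{1}{93}\right) 24385197 + 3378 = - \frac{8128399}{31} + 3378 = - \frac{8023681}{31}$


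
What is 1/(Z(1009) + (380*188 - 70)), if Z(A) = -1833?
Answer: 1/69537 ≈ 1.4381e-5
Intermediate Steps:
1/(Z(1009) + (380*188 - 70)) = 1/(-1833 + (380*188 - 70)) = 1/(-1833 + (71440 - 70)) = 1/(-1833 + 71370) = 1/69537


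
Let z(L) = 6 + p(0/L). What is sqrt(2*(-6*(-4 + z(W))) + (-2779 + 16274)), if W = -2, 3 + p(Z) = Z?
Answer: sqrt(13507) ≈ 116.22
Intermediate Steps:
p(Z) = -3 + Z
z(L) = 3 (z(L) = 6 + (-3 + 0/L) = 6 + (-3 + 0) = 6 - 3 = 3)
sqrt(2*(-6*(-4 + z(W))) + (-2779 + 16274)) = sqrt(2*(-6*(-4 + 3)) + (-2779 + 16274)) = sqrt(2*(-6*(-1)) + 13495) = sqrt(2*6 + 13495) = sqrt(12 + 13495) = sqrt(13507)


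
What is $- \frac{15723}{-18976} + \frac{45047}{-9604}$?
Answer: $- \frac{175952045}{45561376} \approx -3.8619$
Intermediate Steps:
$- \frac{15723}{-18976} + \frac{45047}{-9604} = \left(-15723\right) \left(- \frac{1}{18976}\right) + 45047 \left(- \frac{1}{9604}\right) = \frac{15723}{18976} - \frac{45047}{9604} = - \frac{175952045}{45561376}$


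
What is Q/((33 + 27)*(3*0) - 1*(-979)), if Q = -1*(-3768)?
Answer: 3768/979 ≈ 3.8488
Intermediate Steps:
Q = 3768
Q/((33 + 27)*(3*0) - 1*(-979)) = 3768/((33 + 27)*(3*0) - 1*(-979)) = 3768/(60*0 + 979) = 3768/(0 + 979) = 3768/979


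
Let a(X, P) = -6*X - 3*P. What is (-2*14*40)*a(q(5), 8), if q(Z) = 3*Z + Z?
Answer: 161280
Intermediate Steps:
q(Z) = 4*Z
(-2*14*40)*a(q(5), 8) = (-2*14*40)*(-24*5 - 3*8) = (-28*40)*(-6*20 - 24) = -1120*(-120 - 24) = -1120*(-144) = 161280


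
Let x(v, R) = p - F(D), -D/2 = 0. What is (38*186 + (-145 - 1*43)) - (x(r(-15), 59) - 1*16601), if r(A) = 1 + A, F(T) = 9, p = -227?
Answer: 23717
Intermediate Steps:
D = 0 (D = -2*0 = 0)
x(v, R) = -236 (x(v, R) = -227 - 1*9 = -227 - 9 = -236)
(38*186 + (-145 - 1*43)) - (x(r(-15), 59) - 1*16601) = (38*186 + (-145 - 1*43)) - (-236 - 1*16601) = (7068 + (-145 - 43)) - (-236 - 16601) = (7068 - 188) - 1*(-16837) = 6880 + 16837 = 23717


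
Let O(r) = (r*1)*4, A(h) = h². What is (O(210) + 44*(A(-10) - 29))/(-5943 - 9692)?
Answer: -3964/15635 ≈ -0.25353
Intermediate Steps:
O(r) = 4*r (O(r) = r*4 = 4*r)
(O(210) + 44*(A(-10) - 29))/(-5943 - 9692) = (4*210 + 44*((-10)² - 29))/(-5943 - 9692) = (840 + 44*(100 - 29))/(-15635) = (840 + 44*71)*(-1/15635) = (840 + 3124)*(-1/15635) = 3964*(-1/15635) = -3964/15635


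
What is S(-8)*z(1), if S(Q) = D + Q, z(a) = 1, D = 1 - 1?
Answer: -8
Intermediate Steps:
D = 0
S(Q) = Q (S(Q) = 0 + Q = Q)
S(-8)*z(1) = -8*1 = -8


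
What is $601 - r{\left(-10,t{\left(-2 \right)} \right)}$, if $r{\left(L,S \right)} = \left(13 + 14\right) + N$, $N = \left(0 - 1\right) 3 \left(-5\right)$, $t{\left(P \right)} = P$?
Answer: $559$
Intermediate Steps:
$N = 15$ ($N = \left(-1\right) \left(-15\right) = 15$)
$r{\left(L,S \right)} = 42$ ($r{\left(L,S \right)} = \left(13 + 14\right) + 15 = 27 + 15 = 42$)
$601 - r{\left(-10,t{\left(-2 \right)} \right)} = 601 - 42 = 559$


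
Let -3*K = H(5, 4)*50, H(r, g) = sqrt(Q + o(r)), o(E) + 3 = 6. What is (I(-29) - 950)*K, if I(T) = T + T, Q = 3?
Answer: 16800*sqrt(6) ≈ 41151.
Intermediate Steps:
o(E) = 3 (o(E) = -3 + 6 = 3)
H(r, g) = sqrt(6) (H(r, g) = sqrt(3 + 3) = sqrt(6))
I(T) = 2*T
K = -50*sqrt(6)/3 (K = -sqrt(6)*50/3 = -50*sqrt(6)/3 ≈ -40.825)
(I(-29) - 950)*K = (2*(-29) - 950)*(-50*sqrt(6)/3) = (-58 - 950)*(-50*sqrt(6)/3) = -(-16800)*sqrt(6) = 16800*sqrt(6)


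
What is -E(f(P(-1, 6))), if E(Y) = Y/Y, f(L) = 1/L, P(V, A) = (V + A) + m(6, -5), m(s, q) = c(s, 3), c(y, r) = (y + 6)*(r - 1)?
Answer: -1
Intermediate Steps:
c(y, r) = (-1 + r)*(6 + y) (c(y, r) = (6 + y)*(-1 + r) = (-1 + r)*(6 + y))
m(s, q) = 12 + 2*s (m(s, q) = -6 - s + 6*3 + 3*s = -6 - s + 18 + 3*s = 12 + 2*s)
P(V, A) = 24 + A + V (P(V, A) = (V + A) + (12 + 2*6) = (A + V) + (12 + 12) = (A + V) + 24 = 24 + A + V)
E(Y) = 1
-E(f(P(-1, 6))) = -1*1 = -1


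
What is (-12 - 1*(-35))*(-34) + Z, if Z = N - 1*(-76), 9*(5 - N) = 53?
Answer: -6362/9 ≈ -706.89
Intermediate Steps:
N = -8/9 (N = 5 - ⅑*53 = 5 - 53/9 = -8/9 ≈ -0.88889)
Z = 676/9 (Z = -8/9 - 1*(-76) = -8/9 + 76 = 676/9 ≈ 75.111)
(-12 - 1*(-35))*(-34) + Z = (-12 - 1*(-35))*(-34) + 676/9 = (-12 + 35)*(-34) + 676/9 = 23*(-34) + 676/9 = -782 + 676/9 = -6362/9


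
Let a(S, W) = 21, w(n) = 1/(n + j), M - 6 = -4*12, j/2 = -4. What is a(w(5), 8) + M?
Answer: -21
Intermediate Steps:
j = -8 (j = 2*(-4) = -8)
M = -42 (M = 6 - 4*12 = 6 - 48 = -42)
w(n) = 1/(-8 + n) (w(n) = 1/(n - 8) = 1/(-8 + n))
a(w(5), 8) + M = 21 - 42 = -21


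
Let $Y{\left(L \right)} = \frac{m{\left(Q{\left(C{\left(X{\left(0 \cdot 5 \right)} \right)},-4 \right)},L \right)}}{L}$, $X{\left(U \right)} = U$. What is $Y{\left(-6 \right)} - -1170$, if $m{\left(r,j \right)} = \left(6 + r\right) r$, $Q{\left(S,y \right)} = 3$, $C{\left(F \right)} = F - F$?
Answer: $\frac{2331}{2} \approx 1165.5$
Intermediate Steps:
$C{\left(F \right)} = 0$
$m{\left(r,j \right)} = r \left(6 + r\right)$
$Y{\left(L \right)} = \frac{27}{L}$ ($Y{\left(L \right)} = \frac{3 \left(6 + 3\right)}{L} = \frac{3 \cdot 9}{L} = \frac{27}{L}$)
$Y{\left(-6 \right)} - -1170 = \frac{27}{-6} - -1170 = 27 \left(- \frac{1}{6}\right) + 1170 = - \frac{9}{2} + 1170 = \frac{2331}{2}$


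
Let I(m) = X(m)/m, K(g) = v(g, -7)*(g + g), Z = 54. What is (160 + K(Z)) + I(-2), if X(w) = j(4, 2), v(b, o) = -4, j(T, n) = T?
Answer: -274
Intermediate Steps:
X(w) = 4
K(g) = -8*g (K(g) = -4*(g + g) = -8*g)
I(m) = 4/m
(160 + K(Z)) + I(-2) = (160 - 8*54) + 4/(-2) = (160 - 432) + 4*(-½) = -272 - 2 = -274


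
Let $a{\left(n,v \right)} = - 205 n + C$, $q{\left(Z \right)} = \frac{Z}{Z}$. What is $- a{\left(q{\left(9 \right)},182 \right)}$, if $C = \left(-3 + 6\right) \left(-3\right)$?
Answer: $214$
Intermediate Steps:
$q{\left(Z \right)} = 1$
$C = -9$ ($C = 3 \left(-3\right) = -9$)
$a{\left(n,v \right)} = -9 - 205 n$ ($a{\left(n,v \right)} = - 205 n - 9 = -9 - 205 n$)
$- a{\left(q{\left(9 \right)},182 \right)} = - (-9 - 205) = \left(-1\right) \left(-214\right) = 214$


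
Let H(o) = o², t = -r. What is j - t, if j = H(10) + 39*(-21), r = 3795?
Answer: 3076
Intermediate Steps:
t = -3795 (t = -1*3795 = -3795)
j = -719 (j = 10² + 39*(-21) = 100 - 819 = -719)
j - t = -719 - 1*(-3795) = -719 + 3795 = 3076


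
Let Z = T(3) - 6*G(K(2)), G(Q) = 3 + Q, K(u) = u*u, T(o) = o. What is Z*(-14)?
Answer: 546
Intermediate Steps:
K(u) = u**2
Z = -39 (Z = 3 - 6*(3 + 2**2) = 3 - 6*(3 + 4) = 3 - 6*7 = 3 - 42 = -39)
Z*(-14) = -39*(-14) = 546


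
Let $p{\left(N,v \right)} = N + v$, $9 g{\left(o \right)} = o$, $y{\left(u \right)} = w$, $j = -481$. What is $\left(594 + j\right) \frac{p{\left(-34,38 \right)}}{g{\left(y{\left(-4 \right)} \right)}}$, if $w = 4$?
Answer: $1017$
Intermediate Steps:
$y{\left(u \right)} = 4$
$g{\left(o \right)} = \frac{o}{9}$
$\left(594 + j\right) \frac{p{\left(-34,38 \right)}}{g{\left(y{\left(-4 \right)} \right)}} = \left(594 - 481\right) \frac{-34 + 38}{\frac{1}{9} \cdot 4} = 113 \frac{4}{\frac{4}{9}} = 113 \cdot 4 \cdot \frac{9}{4} = 113 \cdot 9 = 1017$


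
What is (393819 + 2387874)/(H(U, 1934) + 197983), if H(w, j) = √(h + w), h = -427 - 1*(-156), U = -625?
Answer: 183575975073/13065756395 - 7417848*I*√14/13065756395 ≈ 14.05 - 0.0021243*I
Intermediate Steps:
h = -271 (h = -427 + 156 = -271)
H(w, j) = √(-271 + w)
(393819 + 2387874)/(H(U, 1934) + 197983) = (393819 + 2387874)/(√(-271 - 625) + 197983) = 2781693/(√(-896) + 197983) = 2781693/(8*I*√14 + 197983) = 2781693/(197983 + 8*I*√14)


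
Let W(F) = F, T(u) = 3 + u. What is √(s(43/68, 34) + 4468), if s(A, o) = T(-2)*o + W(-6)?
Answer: 4*√281 ≈ 67.052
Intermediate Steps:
s(A, o) = -6 + o (s(A, o) = (3 - 2)*o - 6 = 1*o - 6 = o - 6 = -6 + o)
√(s(43/68, 34) + 4468) = √((-6 + 34) + 4468) = √(28 + 4468) = √4496 = 4*√281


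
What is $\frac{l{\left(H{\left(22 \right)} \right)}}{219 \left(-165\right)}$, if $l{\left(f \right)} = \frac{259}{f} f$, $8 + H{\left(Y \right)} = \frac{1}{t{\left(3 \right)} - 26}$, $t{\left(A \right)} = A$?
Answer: $- \frac{259}{36135} \approx -0.0071676$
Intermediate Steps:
$H{\left(Y \right)} = - \frac{185}{23}$ ($H{\left(Y \right)} = -8 + \frac{1}{3 - 26} = -8 + \frac{1}{-23} = -8 - \frac{1}{23} = - \frac{185}{23}$)
$l{\left(f \right)} = 259$
$\frac{l{\left(H{\left(22 \right)} \right)}}{219 \left(-165\right)} = \frac{259}{219 \left(-165\right)} = \frac{259}{-36135} = 259 \left(- \frac{1}{36135}\right) = - \frac{259}{36135}$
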